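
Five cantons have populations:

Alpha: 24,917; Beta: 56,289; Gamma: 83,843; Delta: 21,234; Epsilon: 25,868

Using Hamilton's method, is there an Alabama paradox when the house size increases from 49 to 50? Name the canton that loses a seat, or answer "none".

At 49 seats: Alpha 6, Beta 13, Gamma 19, Delta 5, Epsilon 6.
At 50 seats: Alpha 6, Beta 13, Gamma 20, Delta 5, Epsilon 6.
No canton's allocation decreased.

none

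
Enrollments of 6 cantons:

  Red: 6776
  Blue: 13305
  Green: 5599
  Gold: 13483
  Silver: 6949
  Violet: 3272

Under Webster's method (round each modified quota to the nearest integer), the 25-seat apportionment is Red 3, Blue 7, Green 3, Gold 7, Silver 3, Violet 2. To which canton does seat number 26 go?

Priority for the next seat is population ÷ (current seats + 0.5).
Priorities: Red 1936.000, Blue 1774.000, Green 1599.714, Gold 1797.733, Silver 1985.429, Violet 1308.800.
Highest priority: Silver.

Silver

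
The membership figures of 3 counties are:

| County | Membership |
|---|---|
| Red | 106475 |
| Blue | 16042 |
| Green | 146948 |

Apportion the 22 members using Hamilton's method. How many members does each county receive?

Red 9, Blue 1, Green 12

Standard divisor: 269465 ÷ 22 ≈ 12248.409.
Standard quotas: Red 8.6930, Blue 1.3097, Green 11.9973.
Lower quotas: Red 8, Blue 1, Green 11 (sum 20, leaving 2 seats).
Remainders in descending order: Green 0.9973, Red 0.6930, Blue 0.3097.
The surplus seats go to Green, Red.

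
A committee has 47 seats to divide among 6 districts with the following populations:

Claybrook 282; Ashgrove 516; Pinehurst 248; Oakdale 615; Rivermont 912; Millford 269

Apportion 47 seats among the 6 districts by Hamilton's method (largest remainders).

The standard divisor is 2842/47 ≈ 60.468.
Standard quotas: Claybrook 4.664, Ashgrove 8.533, Pinehurst 4.101, Oakdale 10.171, Rivermont 15.082, Millford 4.449.
Lower quotas: Claybrook 4, Ashgrove 8, Pinehurst 4, Oakdale 10, Rivermont 15, Millford 4 (sum 45, leaving 2 seats).
Remainders in descending order: Claybrook 0.664, Ashgrove 0.533, Millford 0.449, Oakdale 0.171, Pinehurst 0.101, Rivermont 0.082.
Largest remainders: Claybrook, Ashgrove receive the extra seats.

Claybrook=5, Ashgrove=9, Pinehurst=4, Oakdale=10, Rivermont=15, Millford=4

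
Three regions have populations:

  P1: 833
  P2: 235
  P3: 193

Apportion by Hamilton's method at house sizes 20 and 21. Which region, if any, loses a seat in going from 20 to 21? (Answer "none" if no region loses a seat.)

At 20 seats: P1 13, P2 4, P3 3.
At 21 seats: P1 14, P2 4, P3 3.
No region's allocation decreased.

none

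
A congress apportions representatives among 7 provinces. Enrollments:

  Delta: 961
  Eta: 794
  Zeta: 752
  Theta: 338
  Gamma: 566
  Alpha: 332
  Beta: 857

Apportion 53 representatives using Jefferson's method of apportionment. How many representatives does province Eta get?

9

Standard divisor 4600/53 ≈ 86.792; standard quotas: Delta 11.072, Eta 9.148, Zeta 8.664, Theta 3.894, Gamma 6.521, Alpha 3.825, Beta 9.874.
Rounding down gives 11, 9, 8, 3, 6, 3, 9 = 49 seats, so the divisor must be adjusted.
With modified divisor 82: modified quotas Delta 11.720, Eta 9.683, Zeta 9.171, Theta 4.122, Gamma 6.902, Alpha 4.049, Beta 10.451.
Rounding down: Delta 11, Eta 9, Zeta 9, Theta 4, Gamma 6, Alpha 4, Beta 10 (total 53).
Eta receives 9.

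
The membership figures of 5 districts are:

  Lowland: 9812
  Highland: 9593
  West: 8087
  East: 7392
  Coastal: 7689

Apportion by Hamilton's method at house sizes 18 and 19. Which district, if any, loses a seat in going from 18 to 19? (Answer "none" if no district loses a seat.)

none

At 18 seats: Lowland 4, Highland 4, West 4, East 3, Coastal 3.
At 19 seats: Lowland 4, Highland 4, West 4, East 3, Coastal 4.
No district's allocation decreased.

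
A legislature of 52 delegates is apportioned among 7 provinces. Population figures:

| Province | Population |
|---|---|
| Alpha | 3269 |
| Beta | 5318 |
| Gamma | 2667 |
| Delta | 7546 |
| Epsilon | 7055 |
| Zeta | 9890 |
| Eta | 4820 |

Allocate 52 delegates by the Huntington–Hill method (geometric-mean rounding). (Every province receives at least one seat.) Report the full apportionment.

With divisor 781: modified quotas Alpha 4.186, Beta 6.809, Gamma 3.415, Delta 9.662, Epsilon 9.033, Zeta 12.663, Eta 6.172.
Geometric-mean thresholds: Alpha √(4·5)=4.472, Beta √(6·7)=6.481, Gamma √(3·4)=3.464, Delta √(9·10)=9.487, Epsilon √(9·10)=9.487, Zeta √(12·13)=12.490, Eta √(6·7)=6.481.
Each quota rounded against its threshold gives Alpha 4, Beta 7, Gamma 3, Delta 10, Epsilon 9, Zeta 13, Eta 6 (total 52).

Alpha=4, Beta=7, Gamma=3, Delta=10, Epsilon=9, Zeta=13, Eta=6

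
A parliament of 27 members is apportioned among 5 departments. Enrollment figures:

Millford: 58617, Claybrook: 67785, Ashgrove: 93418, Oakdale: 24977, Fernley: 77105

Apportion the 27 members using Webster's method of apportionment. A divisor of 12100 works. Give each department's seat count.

With modified divisor 12100: modified quotas Millford 4.844, Claybrook 5.602, Ashgrove 7.720, Oakdale 2.064, Fernley 6.372.
Rounding to the nearest integer: Millford 5, Claybrook 6, Ashgrove 8, Oakdale 2, Fernley 6 (total 27).

Millford=5; Claybrook=6; Ashgrove=8; Oakdale=2; Fernley=6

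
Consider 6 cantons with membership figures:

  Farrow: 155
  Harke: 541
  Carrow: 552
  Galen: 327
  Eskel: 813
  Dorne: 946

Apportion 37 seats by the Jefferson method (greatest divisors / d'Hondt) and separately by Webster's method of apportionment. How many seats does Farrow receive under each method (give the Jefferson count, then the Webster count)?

Jefferson: Farrow 1, Harke 6, Carrow 6, Galen 4, Eskel 9, Dorne 11.
Webster: Farrow 2, Harke 6, Carrow 6, Galen 4, Eskel 9, Dorne 10.
Farrow gets 1 under Jefferson and 2 under Webster.

1 and 2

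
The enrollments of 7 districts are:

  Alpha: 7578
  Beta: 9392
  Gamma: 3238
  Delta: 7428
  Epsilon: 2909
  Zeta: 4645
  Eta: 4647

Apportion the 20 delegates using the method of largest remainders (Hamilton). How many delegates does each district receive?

Total 39837; standard divisor 39837/20 ≈ 1991.85.
Standard quotas: Alpha 3.8045, Beta 4.7152, Gamma 1.6256, Delta 3.7292, Epsilon 1.4605, Zeta 2.3320, Eta 2.3330.
Lower quotas: Alpha 3, Beta 4, Gamma 1, Delta 3, Epsilon 1, Zeta 2, Eta 2 (sum 16, leaving 4 seats).
Remainders in descending order: Alpha 0.8045, Delta 0.7292, Beta 0.7152, Gamma 0.6256, Epsilon 0.4605, Eta 0.3330, Zeta 0.3320.
Largest remainders: Alpha, Delta, Beta, Gamma receive the extra seats.

Alpha: 4, Beta: 5, Gamma: 2, Delta: 4, Epsilon: 1, Zeta: 2, Eta: 2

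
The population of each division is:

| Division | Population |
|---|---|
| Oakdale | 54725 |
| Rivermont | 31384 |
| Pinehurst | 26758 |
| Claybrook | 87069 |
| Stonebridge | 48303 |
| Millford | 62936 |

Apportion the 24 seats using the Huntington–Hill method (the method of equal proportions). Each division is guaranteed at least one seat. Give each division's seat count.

With divisor 13124: modified quotas Oakdale 4.170, Rivermont 2.391, Pinehurst 2.039, Claybrook 6.634, Stonebridge 3.681, Millford 4.795.
Geometric-mean thresholds: Oakdale √(4·5)=4.472, Rivermont √(2·3)=2.449, Pinehurst √(2·3)=2.449, Claybrook √(6·7)=6.481, Stonebridge √(3·4)=3.464, Millford √(4·5)=4.472.
Each quota rounded against its threshold gives Oakdale 4, Rivermont 2, Pinehurst 2, Claybrook 7, Stonebridge 4, Millford 5 (total 24).

Oakdale 4, Rivermont 2, Pinehurst 2, Claybrook 7, Stonebridge 4, Millford 5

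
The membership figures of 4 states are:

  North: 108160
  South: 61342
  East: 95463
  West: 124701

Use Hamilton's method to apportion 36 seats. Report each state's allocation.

North: 10, South: 6, East: 9, West: 11

The standard divisor is 389666/36 ≈ 10824.056.
Standard quotas: North 9.9926, South 5.6672, East 8.8195, West 11.5207.
Lower quotas: North 9, South 5, East 8, West 11 (sum 33, leaving 3 seats).
Remainders in descending order: North 0.9926, East 0.8195, South 0.6672, West 0.5207.
The surplus seats go to North, East, South.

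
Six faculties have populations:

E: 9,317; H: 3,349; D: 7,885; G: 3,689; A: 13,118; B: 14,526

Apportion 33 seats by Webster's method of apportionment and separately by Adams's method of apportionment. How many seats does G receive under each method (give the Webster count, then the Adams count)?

Webster: E 6, H 2, D 5, G 2, A 9, B 9.
Adams: E 6, H 2, D 5, G 3, A 8, B 9.
G gets 2 under Webster and 3 under Adams.

2 and 3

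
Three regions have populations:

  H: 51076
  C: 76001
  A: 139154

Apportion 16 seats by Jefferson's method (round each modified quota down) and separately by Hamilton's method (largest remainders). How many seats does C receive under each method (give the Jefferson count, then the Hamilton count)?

Jefferson: H 3, C 4, A 9.
Hamilton: H 3, C 5, A 8.
C gets 4 under Jefferson and 5 under Hamilton.

4 and 5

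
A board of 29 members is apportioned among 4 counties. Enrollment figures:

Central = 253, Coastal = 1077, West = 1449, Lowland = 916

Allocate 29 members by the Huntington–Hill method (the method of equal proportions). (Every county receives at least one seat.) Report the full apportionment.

With divisor 126.5: modified quotas Central 2.000, Coastal 8.514, West 11.455, Lowland 7.241.
Geometric-mean thresholds: Central √(2·3)=2.449, Coastal √(8·9)=8.485, West √(11·12)=11.489, Lowland √(7·8)=7.483.
Each quota rounded against its threshold gives Central 2, Coastal 9, West 11, Lowland 7 (total 29).

Central=2; Coastal=9; West=11; Lowland=7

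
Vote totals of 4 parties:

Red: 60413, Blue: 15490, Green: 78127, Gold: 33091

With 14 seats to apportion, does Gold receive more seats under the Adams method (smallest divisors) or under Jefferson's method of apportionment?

Adams: Red 4, Blue 1, Green 6, Gold 3.
Jefferson: Red 5, Blue 1, Green 6, Gold 2.
Gold gets 3 under Adams and 2 under Jefferson.

Adams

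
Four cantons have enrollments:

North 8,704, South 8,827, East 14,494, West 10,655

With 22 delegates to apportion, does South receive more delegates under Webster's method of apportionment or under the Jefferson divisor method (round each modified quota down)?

Webster

Webster: North 4, South 5, East 7, West 6.
Jefferson: North 4, South 4, East 8, West 6.
South gets 5 under Webster and 4 under Jefferson.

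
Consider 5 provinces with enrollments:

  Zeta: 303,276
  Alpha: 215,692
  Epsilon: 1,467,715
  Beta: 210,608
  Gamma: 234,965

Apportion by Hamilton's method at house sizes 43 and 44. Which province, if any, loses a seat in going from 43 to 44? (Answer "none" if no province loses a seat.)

none

At 43 seats: Zeta 5, Alpha 4, Epsilon 26, Beta 4, Gamma 4.
At 44 seats: Zeta 5, Alpha 4, Epsilon 27, Beta 4, Gamma 4.
No province's allocation decreased.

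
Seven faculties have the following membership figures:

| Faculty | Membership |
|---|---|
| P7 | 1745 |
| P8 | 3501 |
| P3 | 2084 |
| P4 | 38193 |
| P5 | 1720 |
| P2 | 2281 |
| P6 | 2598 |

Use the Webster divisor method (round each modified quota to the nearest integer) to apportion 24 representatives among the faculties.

Standard divisor 52122/24 ≈ 2171.75; standard quotas: P7 0.803, P8 1.612, P3 0.960, P4 17.586, P5 0.792, P2 1.050, P6 1.196.
Rounding to the nearest integer gives 1, 2, 1, 18, 1, 1, 1 = 25 seats, so the divisor must be adjusted.
With modified divisor 2200: modified quotas P7 0.793, P8 1.591, P3 0.947, P4 17.360, P5 0.782, P2 1.037, P6 1.181.
Rounding to the nearest integer: P7 1, P8 2, P3 1, P4 17, P5 1, P2 1, P6 1 (total 24).

P7=1, P8=2, P3=1, P4=17, P5=1, P2=1, P6=1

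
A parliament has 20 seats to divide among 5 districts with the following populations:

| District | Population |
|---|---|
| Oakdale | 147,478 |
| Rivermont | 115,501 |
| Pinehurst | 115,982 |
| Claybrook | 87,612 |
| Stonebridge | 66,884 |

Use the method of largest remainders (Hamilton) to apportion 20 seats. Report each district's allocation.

The standard divisor is 533457/20 ≈ 26672.85.
Standard quotas: Oakdale 5.5291, Rivermont 4.3303, Pinehurst 4.3483, Claybrook 3.2847, Stonebridge 2.5076.
Lower quotas: Oakdale 5, Rivermont 4, Pinehurst 4, Claybrook 3, Stonebridge 2 (sum 18, leaving 2 seats).
Remainders in descending order: Oakdale 0.5291, Stonebridge 0.5076, Pinehurst 0.3483, Rivermont 0.3303, Claybrook 0.2847.
The surplus seats go to Oakdale, Stonebridge.

Oakdale: 6, Rivermont: 4, Pinehurst: 4, Claybrook: 3, Stonebridge: 3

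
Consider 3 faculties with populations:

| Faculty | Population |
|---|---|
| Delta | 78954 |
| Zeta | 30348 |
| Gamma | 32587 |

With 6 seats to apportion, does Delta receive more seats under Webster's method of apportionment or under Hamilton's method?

Webster: Delta 4, Zeta 1, Gamma 1.
Hamilton: Delta 3, Zeta 1, Gamma 2.
Delta gets 4 under Webster and 3 under Hamilton.

Webster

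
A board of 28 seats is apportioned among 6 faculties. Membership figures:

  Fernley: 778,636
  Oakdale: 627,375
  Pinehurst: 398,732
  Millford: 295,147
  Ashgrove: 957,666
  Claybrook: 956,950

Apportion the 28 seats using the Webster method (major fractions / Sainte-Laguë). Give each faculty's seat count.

Fernley 5; Oakdale 4; Pinehurst 3; Millford 2; Ashgrove 7; Claybrook 7

Standard divisor 4014506/28 ≈ 143375.214; standard quotas: Fernley 5.431, Oakdale 4.376, Pinehurst 2.781, Millford 2.059, Ashgrove 6.679, Claybrook 6.674.
Rounding to the nearest integer gives Fernley 5, Oakdale 4, Pinehurst 3, Millford 2, Ashgrove 7, Claybrook 7 — total 28, matching the house size, so no adjustment is needed.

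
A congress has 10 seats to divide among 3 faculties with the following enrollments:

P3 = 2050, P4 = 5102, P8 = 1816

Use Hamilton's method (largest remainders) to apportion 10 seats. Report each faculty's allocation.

Total 8968; standard divisor 8968/10 ≈ 896.8.
Standard quotas: P3 2.2859, P4 5.6891, P8 2.0250.
Lower quotas: P3 2, P4 5, P8 2 (sum 9, leaving 1 seat).
Remainders in descending order: P4 0.6891, P3 0.2859, P8 0.0250.
The surplus seat goes to P4.

P3: 2, P4: 6, P8: 2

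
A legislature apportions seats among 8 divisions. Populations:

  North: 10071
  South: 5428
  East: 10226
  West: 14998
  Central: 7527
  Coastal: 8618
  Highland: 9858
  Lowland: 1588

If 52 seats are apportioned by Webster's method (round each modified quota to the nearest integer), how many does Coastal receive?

7

Standard divisor 68314/52 ≈ 1313.731; standard quotas: North 7.666, South 4.132, East 7.784, West 11.416, Central 5.729, Coastal 6.560, Highland 7.504, Lowland 1.209.
Rounding to the nearest integer gives 8, 4, 8, 11, 6, 7, 8, 1 = 53 seats, so the divisor must be adjusted.
With modified divisor 1320: modified quotas North 7.630, South 4.112, East 7.747, West 11.362, Central 5.702, Coastal 6.529, Highland 7.468, Lowland 1.203.
Rounding to the nearest integer: North 8, South 4, East 8, West 11, Central 6, Coastal 7, Highland 7, Lowland 1 (total 52).
Coastal receives 7.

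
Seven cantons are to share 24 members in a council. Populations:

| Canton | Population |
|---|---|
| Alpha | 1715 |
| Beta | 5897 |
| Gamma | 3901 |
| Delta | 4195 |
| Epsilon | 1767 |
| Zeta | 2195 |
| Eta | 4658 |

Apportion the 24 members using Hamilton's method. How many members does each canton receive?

Alpha 2; Beta 6; Gamma 4; Delta 4; Epsilon 2; Zeta 2; Eta 4

The standard divisor is 24328/24 ≈ 1013.667.
Standard quotas: Alpha 1.6919, Beta 5.8175, Gamma 3.8484, Delta 4.1384, Epsilon 1.7432, Zeta 2.1654, Eta 4.5952.
Lower quotas: Alpha 1, Beta 5, Gamma 3, Delta 4, Epsilon 1, Zeta 2, Eta 4 (sum 20, leaving 4 seats).
Remainders in descending order: Gamma 0.8484, Beta 0.8175, Epsilon 0.7432, Alpha 0.6919, Eta 0.5952, Zeta 0.1654, Delta 0.1384.
The surplus seats go to Gamma, Beta, Epsilon, Alpha.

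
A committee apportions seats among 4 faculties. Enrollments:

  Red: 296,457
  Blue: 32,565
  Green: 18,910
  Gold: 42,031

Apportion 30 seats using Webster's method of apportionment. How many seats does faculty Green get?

Standard divisor 389963/30 ≈ 12998.767; standard quotas: Red 22.807, Blue 2.505, Green 1.455, Gold 3.233.
Rounding to the nearest integer gives Red 23, Blue 3, Green 1, Gold 3 — total 30, matching the house size, so no adjustment is needed.
Green receives 1.

1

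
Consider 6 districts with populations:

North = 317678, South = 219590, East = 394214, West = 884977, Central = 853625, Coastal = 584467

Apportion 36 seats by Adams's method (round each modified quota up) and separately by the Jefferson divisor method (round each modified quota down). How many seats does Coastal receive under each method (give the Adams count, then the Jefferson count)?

Adams: North 4, South 3, East 5, West 9, Central 9, Coastal 6.
Jefferson: North 3, South 2, East 4, West 10, Central 10, Coastal 7.
Coastal gets 6 under Adams and 7 under Jefferson.

6 and 7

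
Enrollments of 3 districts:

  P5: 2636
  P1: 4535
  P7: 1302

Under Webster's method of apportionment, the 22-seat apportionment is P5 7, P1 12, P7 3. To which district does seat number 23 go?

Priority for the next seat is population ÷ (current seats + 0.5).
Priorities: P5 351.467, P1 362.800, P7 372.000.
Highest priority: P7.

P7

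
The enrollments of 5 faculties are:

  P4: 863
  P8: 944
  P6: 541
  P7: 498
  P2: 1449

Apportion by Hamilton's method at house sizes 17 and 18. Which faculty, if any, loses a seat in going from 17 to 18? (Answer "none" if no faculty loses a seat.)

none

At 17 seats: P4 3, P8 4, P6 2, P7 2, P2 6.
At 18 seats: P4 4, P8 4, P6 2, P7 2, P2 6.
No faculty's allocation decreased.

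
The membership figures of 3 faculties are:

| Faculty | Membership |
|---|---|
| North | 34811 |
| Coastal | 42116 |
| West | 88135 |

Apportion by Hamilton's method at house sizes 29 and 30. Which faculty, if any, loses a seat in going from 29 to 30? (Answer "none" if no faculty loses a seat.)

At 29 seats: North 6, Coastal 7, West 16.
At 30 seats: North 6, Coastal 8, West 16.
No faculty's allocation decreased.

none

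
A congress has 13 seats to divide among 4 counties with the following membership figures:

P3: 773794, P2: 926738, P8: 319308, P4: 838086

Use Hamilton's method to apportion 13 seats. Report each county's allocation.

P3: 4, P2: 4, P8: 1, P4: 4

Total 2857926; standard divisor 2857926/13 ≈ 219840.462.
Standard quotas: P3 3.5198, P2 4.2155, P8 1.4525, P4 3.8122.
Lower quotas: P3 3, P2 4, P8 1, P4 3 (sum 11, leaving 2 seats).
Remainders in descending order: P4 0.8122, P3 0.5198, P8 0.4525, P2 0.2155.
Largest remainders: P4, P3 receive the extra seats.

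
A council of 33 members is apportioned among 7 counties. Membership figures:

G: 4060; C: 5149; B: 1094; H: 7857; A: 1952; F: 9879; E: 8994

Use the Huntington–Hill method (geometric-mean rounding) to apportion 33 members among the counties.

With divisor 1187: modified quotas G 3.420, C 4.338, B 0.922, H 6.619, A 1.644, F 8.323, E 7.577.
Geometric-mean thresholds: G √(3·4)=3.464, C √(4·5)=4.472, B (min 1), H √(6·7)=6.481, A √(1·2)=1.414, F √(8·9)=8.485, E √(7·8)=7.483.
Each quota rounded against its threshold gives G 3, C 4, B 1, H 7, A 2, F 8, E 8 (total 33).

G 3, C 4, B 1, H 7, A 2, F 8, E 8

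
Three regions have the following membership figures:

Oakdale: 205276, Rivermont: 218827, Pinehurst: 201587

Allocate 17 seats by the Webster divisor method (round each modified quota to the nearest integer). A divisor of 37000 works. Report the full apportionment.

Oakdale=6; Rivermont=6; Pinehurst=5

With modified divisor 37000: modified quotas Oakdale 5.548, Rivermont 5.914, Pinehurst 5.448.
Rounding to the nearest integer: Oakdale 6, Rivermont 6, Pinehurst 5 (total 17).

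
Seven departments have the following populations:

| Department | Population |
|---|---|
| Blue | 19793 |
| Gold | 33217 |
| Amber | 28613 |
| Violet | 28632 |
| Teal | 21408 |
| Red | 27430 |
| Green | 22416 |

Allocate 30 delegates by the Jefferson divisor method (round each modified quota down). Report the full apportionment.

Standard divisor 181509/30 ≈ 6050.3; standard quotas: Blue 3.271, Gold 5.490, Amber 4.729, Violet 4.732, Teal 3.538, Red 4.534, Green 3.705.
Rounding down gives 3, 5, 4, 4, 3, 4, 3 = 26 seats, so the divisor must be adjusted.
With modified divisor 5510: modified quotas Blue 3.592, Gold 6.028, Amber 5.193, Violet 5.196, Teal 3.885, Red 4.978, Green 4.068.
Rounding down: Blue 3, Gold 6, Amber 5, Violet 5, Teal 3, Red 4, Green 4 (total 30).

Blue 3, Gold 6, Amber 5, Violet 5, Teal 3, Red 4, Green 4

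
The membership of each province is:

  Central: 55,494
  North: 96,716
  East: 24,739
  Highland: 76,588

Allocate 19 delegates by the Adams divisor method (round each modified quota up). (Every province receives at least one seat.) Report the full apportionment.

Standard divisor 253537/19 ≈ 13344.053; standard quotas: Central 4.159, North 7.248, East 1.854, Highland 5.739.
Rounding up gives 5, 8, 2, 6 = 21 seats, so the divisor must be adjusted.
With modified divisor 14600: modified quotas Central 3.801, North 6.624, East 1.694, Highland 5.246.
Rounding up: Central 4, North 7, East 2, Highland 6 (total 19).

Central 4, North 7, East 2, Highland 6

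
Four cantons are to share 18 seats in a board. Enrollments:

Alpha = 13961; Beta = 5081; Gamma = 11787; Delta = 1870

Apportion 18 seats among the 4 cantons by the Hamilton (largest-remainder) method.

Standard divisor: 32699 ÷ 18 ≈ 1816.611.
Standard quotas: Alpha 7.6852, Beta 2.7970, Gamma 6.4885, Delta 1.0294.
Lower quotas: Alpha 7, Beta 2, Gamma 6, Delta 1 (sum 16, leaving 2 seats).
Remainders in descending order: Beta 0.7970, Alpha 0.6852, Gamma 0.4885, Delta 0.0294.
The surplus seats go to Beta, Alpha.

Alpha 8; Beta 3; Gamma 6; Delta 1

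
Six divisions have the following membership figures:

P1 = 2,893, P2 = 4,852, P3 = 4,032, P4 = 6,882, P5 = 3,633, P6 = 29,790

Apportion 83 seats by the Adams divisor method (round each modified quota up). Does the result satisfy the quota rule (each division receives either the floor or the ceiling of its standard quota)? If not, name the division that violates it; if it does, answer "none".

Standard quotas: P1 4.610, P2 7.732, P3 6.426, P4 10.967, P5 5.790, P6 47.475.
Adams allocation: P1 5, P2 8, P3 7, P4 11, P5 6, P6 46.
P6 has quota 47.475 (lower 47, upper 48) but receives 46 — outside the quota interval.

P6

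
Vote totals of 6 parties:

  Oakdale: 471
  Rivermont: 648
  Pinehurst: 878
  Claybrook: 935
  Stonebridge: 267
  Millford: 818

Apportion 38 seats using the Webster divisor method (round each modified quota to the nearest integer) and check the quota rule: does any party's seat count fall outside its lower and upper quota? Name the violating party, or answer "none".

none

Standard quotas: Oakdale 4.456, Rivermont 6.130, Pinehurst 8.306, Claybrook 8.845, Stonebridge 2.526, Millford 7.738.
Webster allocation: Oakdale 4, Rivermont 6, Pinehurst 8, Claybrook 9, Stonebridge 3, Millford 8.
Every allocation lies between the lower and upper quota.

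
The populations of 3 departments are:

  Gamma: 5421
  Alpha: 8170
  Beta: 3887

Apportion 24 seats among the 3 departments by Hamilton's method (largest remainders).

Total 17478; standard divisor 17478/24 ≈ 728.25.
Standard quotas: Gamma 7.4439, Alpha 11.2187, Beta 5.3375.
Lower quotas: Gamma 7, Alpha 11, Beta 5 (sum 23, leaving 1 seat).
Remainders in descending order: Gamma 0.4439, Beta 0.3375, Alpha 0.2187.
Largest remainder: Gamma receives the extra seat.

Gamma 8, Alpha 11, Beta 5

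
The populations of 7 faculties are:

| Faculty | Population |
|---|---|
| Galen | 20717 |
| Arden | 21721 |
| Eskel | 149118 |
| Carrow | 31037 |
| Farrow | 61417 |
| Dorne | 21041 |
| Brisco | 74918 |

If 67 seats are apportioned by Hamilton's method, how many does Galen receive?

4

Total 379969; standard divisor 379969/67 ≈ 5671.179.
Standard quotas: Galen 3.6530, Arden 3.8301, Eskel 26.2940, Carrow 5.4728, Farrow 10.8297, Dorne 3.7102, Brisco 13.2103.
Lower quotas: Galen 3, Arden 3, Eskel 26, Carrow 5, Farrow 10, Dorne 3, Brisco 13 (sum 63, leaving 4 seats).
Remainders in descending order: Arden 0.8301, Farrow 0.8297, Dorne 0.7102, Galen 0.6530, Carrow 0.4728, Eskel 0.2940, Brisco 0.2103.
Largest remainders: Arden, Farrow, Dorne, Galen receive the extra seats.
Galen receives 4.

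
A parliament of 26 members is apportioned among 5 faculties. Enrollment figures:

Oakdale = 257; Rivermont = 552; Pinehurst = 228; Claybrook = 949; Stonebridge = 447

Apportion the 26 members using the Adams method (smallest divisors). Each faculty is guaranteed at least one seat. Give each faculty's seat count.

Standard divisor 2433/26 ≈ 93.577; standard quotas: Oakdale 2.746, Rivermont 5.899, Pinehurst 2.436, Claybrook 10.141, Stonebridge 4.777.
Rounding up gives 3, 6, 3, 11, 5 = 28 seats, so the divisor must be adjusted.
With modified divisor 108: modified quotas Oakdale 2.380, Rivermont 5.111, Pinehurst 2.111, Claybrook 8.787, Stonebridge 4.139.
Rounding up: Oakdale 3, Rivermont 6, Pinehurst 3, Claybrook 9, Stonebridge 5 (total 26).

Oakdale 3, Rivermont 6, Pinehurst 3, Claybrook 9, Stonebridge 5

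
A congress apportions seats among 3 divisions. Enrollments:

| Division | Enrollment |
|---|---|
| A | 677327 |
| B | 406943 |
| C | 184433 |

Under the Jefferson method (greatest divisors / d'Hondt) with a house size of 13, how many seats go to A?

Standard divisor 1268703/13 ≈ 97592.538; standard quotas: A 6.940, B 4.170, C 1.890.
Rounding down gives 6, 4, 1 = 11 seats, so the divisor must be adjusted.
With modified divisor 88400: modified quotas A 7.662, B 4.603, C 2.086.
Rounding down: A 7, B 4, C 2 (total 13).
A receives 7.

7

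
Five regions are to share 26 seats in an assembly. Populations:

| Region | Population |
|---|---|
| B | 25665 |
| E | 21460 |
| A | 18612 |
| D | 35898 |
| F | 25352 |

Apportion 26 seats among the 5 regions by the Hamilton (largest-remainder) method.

Standard divisor: 126987 ÷ 26 ≈ 4884.115.
Standard quotas: B 5.2548, E 4.3938, A 3.8107, D 7.3499, F 5.1907.
Lower quotas: B 5, E 4, A 3, D 7, F 5 (sum 24, leaving 2 seats).
Remainders in descending order: A 0.8107, E 0.3938, D 0.3499, B 0.2548, F 0.1907.
Largest remainders: A, E receive the extra seats.

B 5, E 5, A 4, D 7, F 5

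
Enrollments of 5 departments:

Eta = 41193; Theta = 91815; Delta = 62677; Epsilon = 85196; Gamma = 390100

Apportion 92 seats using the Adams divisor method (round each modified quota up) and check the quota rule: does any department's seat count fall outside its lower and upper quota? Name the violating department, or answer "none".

Gamma

Standard quotas: Eta 5.648, Theta 12.589, Delta 8.594, Epsilon 11.681, Gamma 53.488.
Adams allocation: Eta 6, Theta 13, Delta 9, Epsilon 12, Gamma 52.
Gamma has quota 53.488 (lower 53, upper 54) but receives 52 — outside the quota interval.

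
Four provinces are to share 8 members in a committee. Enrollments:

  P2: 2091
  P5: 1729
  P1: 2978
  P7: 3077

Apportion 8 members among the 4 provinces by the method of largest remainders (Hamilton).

P2=2, P5=1, P1=2, P7=3

Standard divisor: 9875 ÷ 8 ≈ 1234.375.
Standard quotas: P2 1.694, P5 1.401, P1 2.413, P7 2.493.
Lower quotas: P2 1, P5 1, P1 2, P7 2 (sum 6, leaving 2 seats).
Remainders in descending order: P2 0.694, P7 0.493, P1 0.413, P5 0.401.
The surplus seats go to P2, P7.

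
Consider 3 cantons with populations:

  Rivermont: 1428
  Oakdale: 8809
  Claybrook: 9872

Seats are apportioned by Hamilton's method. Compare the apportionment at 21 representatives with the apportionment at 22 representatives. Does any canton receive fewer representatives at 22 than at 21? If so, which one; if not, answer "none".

At 21 seats: Rivermont 2, Oakdale 9, Claybrook 10.
At 22 seats: Rivermont 1, Oakdale 10, Claybrook 11.
Rivermont drops from 2 to 1.

Rivermont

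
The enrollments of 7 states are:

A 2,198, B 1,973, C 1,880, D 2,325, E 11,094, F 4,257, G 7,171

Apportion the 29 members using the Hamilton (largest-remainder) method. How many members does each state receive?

A=2, B=2, C=2, D=2, E=10, F=4, G=7

The standard divisor is 30898/29 ≈ 1065.448.
Standard quotas: A 2.0630, B 1.8518, C 1.7645, D 2.1822, E 10.4125, F 3.9955, G 6.7305.
Lower quotas: A 2, B 1, C 1, D 2, E 10, F 3, G 6 (sum 25, leaving 4 seats).
Remainders in descending order: F 0.9955, B 0.8518, C 0.7645, G 0.7305, E 0.4125, D 0.1822, A 0.0630.
Largest remainders: F, B, C, G receive the extra seats.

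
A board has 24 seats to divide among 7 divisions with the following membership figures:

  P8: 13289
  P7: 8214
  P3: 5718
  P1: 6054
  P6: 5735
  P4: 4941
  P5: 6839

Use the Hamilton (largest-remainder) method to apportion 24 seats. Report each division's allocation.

P8=6; P7=4; P3=3; P1=3; P6=3; P4=2; P5=3

Standard divisor: 50790 ÷ 24 ≈ 2116.25.
Standard quotas: P8 6.2795, P7 3.8814, P3 2.7019, P1 2.8607, P6 2.7100, P4 2.3348, P5 3.2317.
Lower quotas: P8 6, P7 3, P3 2, P1 2, P6 2, P4 2, P5 3 (sum 20, leaving 4 seats).
Remainders in descending order: P7 0.8814, P1 0.8607, P6 0.7100, P3 0.7019, P4 0.3348, P8 0.2795, P5 0.2317.
Largest remainders: P7, P1, P6, P3 receive the extra seats.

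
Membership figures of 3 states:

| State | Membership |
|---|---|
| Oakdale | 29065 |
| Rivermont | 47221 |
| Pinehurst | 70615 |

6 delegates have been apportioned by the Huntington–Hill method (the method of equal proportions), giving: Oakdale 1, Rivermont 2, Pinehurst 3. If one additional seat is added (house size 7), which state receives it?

Priority for the next seat is population ÷ (√(s·(s+1))).
Priorities: Oakdale 20552.059, Rivermont 19277.893, Pinehurst 20384.795.
Highest priority: Oakdale.

Oakdale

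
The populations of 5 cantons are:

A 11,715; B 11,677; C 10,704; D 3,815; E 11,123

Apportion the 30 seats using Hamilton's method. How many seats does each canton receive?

A=7, B=7, C=7, D=2, E=7

The standard divisor is 49034/30 ≈ 1634.467.
Standard quotas: A 7.1675, B 7.1442, C 6.5489, D 2.3341, E 6.8053.
Lower quotas: A 7, B 7, C 6, D 2, E 6 (sum 28, leaving 2 seats).
Remainders in descending order: E 0.8053, C 0.5489, D 0.3341, A 0.1675, B 0.1442.
The surplus seats go to E, C.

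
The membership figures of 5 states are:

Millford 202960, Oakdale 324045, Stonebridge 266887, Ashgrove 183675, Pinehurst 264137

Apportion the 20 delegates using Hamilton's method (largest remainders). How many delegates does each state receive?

Total 1241704; standard divisor 1241704/20 ≈ 62085.2.
Standard quotas: Millford 3.2691, Oakdale 5.2194, Stonebridge 4.2987, Ashgrove 2.9584, Pinehurst 4.2544.
Lower quotas: Millford 3, Oakdale 5, Stonebridge 4, Ashgrove 2, Pinehurst 4 (sum 18, leaving 2 seats).
Remainders in descending order: Ashgrove 0.9584, Stonebridge 0.2987, Millford 0.2691, Pinehurst 0.2544, Oakdale 0.2194.
Largest remainders: Ashgrove, Stonebridge receive the extra seats.

Millford: 3; Oakdale: 5; Stonebridge: 5; Ashgrove: 3; Pinehurst: 4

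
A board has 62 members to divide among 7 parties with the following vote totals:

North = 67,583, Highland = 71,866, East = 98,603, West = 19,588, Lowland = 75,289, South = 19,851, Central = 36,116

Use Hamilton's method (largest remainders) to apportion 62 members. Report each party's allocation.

Total 388896; standard divisor 388896/62 ≈ 6272.516.
Standard quotas: North 10.7745, Highland 11.4573, East 15.7198, West 3.1228, Lowland 12.0030, South 3.1648, Central 5.7578.
Lower quotas: North 10, Highland 11, East 15, West 3, Lowland 12, South 3, Central 5 (sum 59, leaving 3 seats).
Remainders in descending order: North 0.7745, Central 0.7578, East 0.7198, Highland 0.4573, South 0.1648, West 0.1228, Lowland 0.0030.
Largest remainders: North, Central, East receive the extra seats.

North: 11, Highland: 11, East: 16, West: 3, Lowland: 12, South: 3, Central: 6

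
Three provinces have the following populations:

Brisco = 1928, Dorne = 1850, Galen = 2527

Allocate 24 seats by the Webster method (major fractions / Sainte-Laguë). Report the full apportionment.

Brisco=7; Dorne=7; Galen=10

Standard divisor 6305/24 ≈ 262.708; standard quotas: Brisco 7.339, Dorne 7.042, Galen 9.619.
Rounding to the nearest integer gives Brisco 7, Dorne 7, Galen 10 — total 24, matching the house size, so no adjustment is needed.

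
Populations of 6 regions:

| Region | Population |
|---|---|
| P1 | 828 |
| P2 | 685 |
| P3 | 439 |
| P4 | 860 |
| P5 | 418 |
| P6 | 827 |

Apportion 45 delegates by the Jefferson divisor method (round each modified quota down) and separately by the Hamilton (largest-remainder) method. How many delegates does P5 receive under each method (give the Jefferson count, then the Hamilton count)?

Jefferson: P1 9, P2 8, P3 5, P4 10, P5 4, P6 9.
Hamilton: P1 9, P2 8, P3 5, P4 9, P5 5, P6 9.
P5 gets 4 under Jefferson and 5 under Hamilton.

4 and 5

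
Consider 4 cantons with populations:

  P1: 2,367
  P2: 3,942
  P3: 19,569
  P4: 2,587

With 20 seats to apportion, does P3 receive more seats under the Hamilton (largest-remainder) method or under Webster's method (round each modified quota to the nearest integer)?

Hamilton

Hamilton: P1 1, P2 3, P3 14, P4 2.
Webster: P1 2, P2 3, P3 13, P4 2.
P3 gets 14 under Hamilton and 13 under Webster.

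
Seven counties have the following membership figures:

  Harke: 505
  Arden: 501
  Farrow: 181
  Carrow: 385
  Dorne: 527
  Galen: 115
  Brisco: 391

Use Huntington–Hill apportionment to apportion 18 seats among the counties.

Harke 3, Arden 3, Farrow 1, Carrow 3, Dorne 4, Galen 1, Brisco 3

With divisor 149: modified quotas Harke 3.389, Arden 3.362, Farrow 1.215, Carrow 2.584, Dorne 3.537, Galen 0.772, Brisco 2.624.
Geometric-mean thresholds: Harke √(3·4)=3.464, Arden √(3·4)=3.464, Farrow √(1·2)=1.414, Carrow √(2·3)=2.449, Dorne √(3·4)=3.464, Galen (min 1), Brisco √(2·3)=2.449.
Each quota rounded against its threshold gives Harke 3, Arden 3, Farrow 1, Carrow 3, Dorne 4, Galen 1, Brisco 3 (total 18).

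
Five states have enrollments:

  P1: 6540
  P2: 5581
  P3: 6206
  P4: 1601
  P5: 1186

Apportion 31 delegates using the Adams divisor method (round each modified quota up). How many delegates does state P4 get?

3

Standard divisor 21114/31 ≈ 681.097; standard quotas: P1 9.602, P2 8.194, P3 9.112, P4 2.351, P5 1.741.
Rounding up gives 10, 9, 10, 3, 2 = 34 seats, so the divisor must be adjusted.
With modified divisor 750: modified quotas P1 8.720, P2 7.441, P3 8.275, P4 2.135, P5 1.581.
Rounding up: P1 9, P2 8, P3 9, P4 3, P5 2 (total 31).
P4 receives 3.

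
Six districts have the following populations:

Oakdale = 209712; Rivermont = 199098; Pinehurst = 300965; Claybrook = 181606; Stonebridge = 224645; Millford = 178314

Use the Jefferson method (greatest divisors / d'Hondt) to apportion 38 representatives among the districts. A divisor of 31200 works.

With modified divisor 31200: modified quotas Oakdale 6.722, Rivermont 6.381, Pinehurst 9.646, Claybrook 5.821, Stonebridge 7.200, Millford 5.715.
Rounding down: Oakdale 6, Rivermont 6, Pinehurst 9, Claybrook 5, Stonebridge 7, Millford 5 (total 38).

Oakdale 6, Rivermont 6, Pinehurst 9, Claybrook 5, Stonebridge 7, Millford 5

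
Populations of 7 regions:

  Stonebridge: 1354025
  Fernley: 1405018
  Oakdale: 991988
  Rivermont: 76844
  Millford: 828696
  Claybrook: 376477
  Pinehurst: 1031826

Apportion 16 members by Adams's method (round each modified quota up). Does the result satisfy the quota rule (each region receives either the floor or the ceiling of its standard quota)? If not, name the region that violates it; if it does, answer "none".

none

Standard quotas: Stonebridge 3.572, Fernley 3.707, Oakdale 2.617, Rivermont 0.203, Millford 2.186, Claybrook 0.993, Pinehurst 2.722.
Adams allocation: Stonebridge 3, Fernley 3, Oakdale 3, Rivermont 1, Millford 2, Claybrook 1, Pinehurst 3.
Every allocation lies between the lower and upper quota.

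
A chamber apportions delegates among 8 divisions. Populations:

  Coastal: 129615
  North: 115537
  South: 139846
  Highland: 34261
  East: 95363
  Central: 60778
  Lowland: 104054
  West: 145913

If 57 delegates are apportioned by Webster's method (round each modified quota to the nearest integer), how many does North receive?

Standard divisor 825367/57 ≈ 14480.123; standard quotas: Coastal 8.951, North 7.979, South 9.658, Highland 2.366, East 6.586, Central 4.197, Lowland 7.186, West 10.077.
Rounding to the nearest integer gives Coastal 9, North 8, South 10, Highland 2, East 7, Central 4, Lowland 7, West 10 — total 57, matching the house size, so no adjustment is needed.
North receives 8.

8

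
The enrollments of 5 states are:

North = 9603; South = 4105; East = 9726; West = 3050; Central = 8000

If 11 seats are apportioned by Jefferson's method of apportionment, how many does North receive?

3

Standard divisor 34484/11 ≈ 3134.909; standard quotas: North 3.063, South 1.309, East 3.102, West 0.973, Central 2.552.
Rounding down gives 3, 1, 3, 0, 2 = 9 seats, so the divisor must be adjusted.
With modified divisor 2500: modified quotas North 3.841, South 1.642, East 3.890, West 1.220, Central 3.200.
Rounding down: North 3, South 1, East 3, West 1, Central 3 (total 11).
North receives 3.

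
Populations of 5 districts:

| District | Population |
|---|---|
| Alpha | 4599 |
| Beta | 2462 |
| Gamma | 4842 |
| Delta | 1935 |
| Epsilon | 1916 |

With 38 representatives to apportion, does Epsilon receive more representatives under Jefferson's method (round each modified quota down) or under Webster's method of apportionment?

Webster

Jefferson: Alpha 11, Beta 6, Gamma 12, Delta 5, Epsilon 4.
Webster: Alpha 11, Beta 6, Gamma 11, Delta 5, Epsilon 5.
Epsilon gets 4 under Jefferson and 5 under Webster.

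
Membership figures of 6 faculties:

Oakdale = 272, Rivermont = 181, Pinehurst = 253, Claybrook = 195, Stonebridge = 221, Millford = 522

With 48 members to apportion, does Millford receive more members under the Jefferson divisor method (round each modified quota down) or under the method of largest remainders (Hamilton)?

Jefferson: Oakdale 8, Rivermont 5, Pinehurst 7, Claybrook 6, Stonebridge 6, Millford 16.
Hamilton: Oakdale 8, Rivermont 5, Pinehurst 7, Claybrook 6, Stonebridge 7, Millford 15.
Millford gets 16 under Jefferson and 15 under Hamilton.

Jefferson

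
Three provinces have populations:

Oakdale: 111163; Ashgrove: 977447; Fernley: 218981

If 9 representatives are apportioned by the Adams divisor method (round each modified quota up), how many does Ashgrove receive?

Standard divisor 1307591/9 ≈ 145287.889; standard quotas: Oakdale 0.765, Ashgrove 6.728, Fernley 1.507.
Rounding up gives 1, 7, 2 = 10 seats, so the divisor must be adjusted.
With modified divisor 179200: modified quotas Oakdale 0.620, Ashgrove 5.455, Fernley 1.222.
Rounding up: Oakdale 1, Ashgrove 6, Fernley 2 (total 9).
Ashgrove receives 6.

6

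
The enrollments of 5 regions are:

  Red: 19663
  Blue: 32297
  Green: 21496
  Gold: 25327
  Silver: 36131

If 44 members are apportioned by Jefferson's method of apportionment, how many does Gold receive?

8

Standard divisor 134914/44 ≈ 3066.227; standard quotas: Red 6.413, Blue 10.533, Green 7.011, Gold 8.260, Silver 11.784.
Rounding down gives 6, 10, 7, 8, 11 = 42 seats, so the divisor must be adjusted.
With modified divisor 2900: modified quotas Red 6.780, Blue 11.137, Green 7.412, Gold 8.733, Silver 12.459.
Rounding down: Red 6, Blue 11, Green 7, Gold 8, Silver 12 (total 44).
Gold receives 8.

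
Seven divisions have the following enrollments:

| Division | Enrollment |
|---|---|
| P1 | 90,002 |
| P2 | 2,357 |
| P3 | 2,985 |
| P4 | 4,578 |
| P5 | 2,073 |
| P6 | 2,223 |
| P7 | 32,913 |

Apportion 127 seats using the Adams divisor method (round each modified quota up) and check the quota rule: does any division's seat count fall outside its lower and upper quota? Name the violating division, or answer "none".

P1

Standard quotas: P1 83.353, P2 2.183, P3 2.764, P4 4.240, P5 1.920, P6 2.059, P7 30.481.
Adams allocation: P1 81, P2 3, P3 3, P4 5, P5 2, P6 3, P7 30.
P1 has quota 83.353 (lower 83, upper 84) but receives 81 — outside the quota interval.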